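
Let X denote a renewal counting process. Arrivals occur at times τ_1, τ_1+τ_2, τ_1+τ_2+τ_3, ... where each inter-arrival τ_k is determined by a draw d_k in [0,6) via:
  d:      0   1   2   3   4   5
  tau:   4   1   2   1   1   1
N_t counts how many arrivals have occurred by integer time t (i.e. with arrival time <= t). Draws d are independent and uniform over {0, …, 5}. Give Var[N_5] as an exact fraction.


1384811/944784

Inter-arrival values over d=0..5: [4, 1, 2, 1, 1, 1]
Each d has probability 1/6, so the pmf of τ is: f(1) = 2/3, f(2) = 1/6, f(4) = 1/6
Let p_n(j) = P(N_n = j), with p_0 = [1]. Condition on τ_1: p_n(0) = P(τ > n), and for j >= 1, p_n(j) = Σ_{k<=n} f(k)·p_{n−k}(j−1)
p_1 = [1/3, 2/3]  (j = 0..1)
p_2 = [1/6, 7/18, 4/9]  (j = 0..2)
p_3 = [1/6, 1/6, 10/27, 8/27]  (j = 0..3)
p_4 = [0, 11/36, 19/108, 26/81, 16/81]  (j = 0..4)
p_5 = [0, 1/12, 37/108, 29/162, 64/243, 32/243]  (j = 0..5)
E[N_5] = Σ j·p_5(j) = 2933/972;  E[N_5²] = Σ j²·p_5(j) = 3425/324
Var[N_5] = 3425/324 − (2933/972)² = 1384811/944784


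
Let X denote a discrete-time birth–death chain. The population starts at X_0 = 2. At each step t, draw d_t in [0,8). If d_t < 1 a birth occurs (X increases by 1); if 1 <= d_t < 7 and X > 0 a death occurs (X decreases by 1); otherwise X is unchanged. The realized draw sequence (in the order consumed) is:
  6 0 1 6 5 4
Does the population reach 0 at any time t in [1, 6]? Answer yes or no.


t=0: X=2, d=6 → death, X_1=1
t=1: X=1, d=0 → birth, X_2=2
t=2: X=2, d=1 → death, X_3=1
t=3: X=1, d=6 → death, X_4=0
t=4: X=0, d=5 → hold, X_5=0
t=5: X=0, d=4 → hold, X_6=0

yes


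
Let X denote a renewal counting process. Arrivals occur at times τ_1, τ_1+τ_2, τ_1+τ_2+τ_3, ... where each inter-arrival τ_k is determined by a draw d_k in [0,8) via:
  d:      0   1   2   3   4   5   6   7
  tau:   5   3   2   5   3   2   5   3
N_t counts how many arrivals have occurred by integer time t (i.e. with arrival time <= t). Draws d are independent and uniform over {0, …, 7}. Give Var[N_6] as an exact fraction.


279/1024

Inter-arrival values over d=0..7: [5, 3, 2, 5, 3, 2, 5, 3]
Each d has probability 1/8, so the pmf of τ is: f(2) = 1/4, f(3) = 3/8, f(5) = 3/8
Let p_n(j) = P(N_n = j), with p_0 = [1]. Condition on τ_1: p_n(0) = P(τ > n), and for j >= 1, p_n(j) = Σ_{k<=n} f(k)·p_{n−k}(j−1)
p_1 = [1]  (j = 0)
p_2 = [3/4, 1/4]  (j = 0..1)
p_3 = [3/8, 5/8]  (j = 0..1)
p_4 = [3/8, 9/16, 1/16]  (j = 0..2)
p_5 = [0, 3/4, 1/4]  (j = 0..2)
p_6 = [0, 39/64, 3/8, 1/64]  (j = 0..3)
E[N_6] = Σ j·p_6(j) = 45/32;  E[N_6²] = Σ j²·p_6(j) = 9/4
Var[N_6] = 9/4 − (45/32)² = 279/1024


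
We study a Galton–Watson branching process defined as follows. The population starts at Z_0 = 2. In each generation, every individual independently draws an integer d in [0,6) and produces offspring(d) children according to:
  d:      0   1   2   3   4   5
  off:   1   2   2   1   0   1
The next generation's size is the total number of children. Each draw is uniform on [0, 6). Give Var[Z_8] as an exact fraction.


57193533677735/1410554953728

Outcome values over d=0..5: [1, 2, 2, 1, 0, 1]
Σy = 7, Σy² = 11, M = 6
μ = 7/6 = 7/6,  σ² = 11/6 − (7/6)² = 17/36
V_0 = 0, E_0 = 2
V_1 = 17/36·E_0 + (7/6)²·V_0 = 17/18;  E_1 = 7/3
V_2 = 17/36·E_1 + (7/6)²·V_1 = 1547/648;  E_2 = 49/18
V_3 = 17/36·E_2 + (7/6)²·V_2 = 105791/23328;  E_3 = 343/108
V_4 = 17/36·E_3 + (7/6)²·V_3 = 6443255/839808;  E_4 = 2401/648
V_5 = 17/36·E_4 + (7/6)²·V_4 = 368618327/30233088;  E_5 = 16807/3888
V_6 = 17/36·E_5 + (7/6)²·V_5 = 20284048967/1088391168;  E_6 = 117649/23328
V_7 = 17/36·E_6 + (7/6)²·V_6 = 1087231939031/39182082048;  E_7 = 823543/139968
V_8 = 17/36·E_7 + (7/6)²·V_7 = 57193533677735/1410554953728;  E_8 = 5764801/839808


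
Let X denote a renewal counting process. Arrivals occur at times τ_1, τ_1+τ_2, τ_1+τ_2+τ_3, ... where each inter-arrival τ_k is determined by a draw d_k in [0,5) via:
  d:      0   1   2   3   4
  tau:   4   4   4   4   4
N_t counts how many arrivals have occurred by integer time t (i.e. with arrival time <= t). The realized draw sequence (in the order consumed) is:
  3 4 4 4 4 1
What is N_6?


draw d_1=3: τ_1=4, arrival time A_1=4
draw d_2=4: τ_2=4, arrival time A_2=8
draw d_3=4: τ_3=4, arrival time A_3=12
draw d_4=4: τ_4=4, arrival time A_4=16
draw d_5=4: τ_5=4, arrival time A_5=20
draw d_6=1: τ_6=4, arrival time A_6=24
N_t over t=0..6: 0:0 1:0 2:0 3:0 4:1 5:1 6:1

1


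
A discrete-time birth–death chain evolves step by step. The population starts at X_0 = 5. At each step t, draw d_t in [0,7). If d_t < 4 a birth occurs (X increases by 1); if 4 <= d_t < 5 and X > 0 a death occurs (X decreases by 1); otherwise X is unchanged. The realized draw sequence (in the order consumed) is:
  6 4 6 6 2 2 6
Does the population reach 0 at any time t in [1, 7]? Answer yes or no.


t=0: X=5, d=6 → hold, X_1=5
t=1: X=5, d=4 → death, X_2=4
t=2: X=4, d=6 → hold, X_3=4
t=3: X=4, d=6 → hold, X_4=4
t=4: X=4, d=2 → birth, X_5=5
t=5: X=5, d=2 → birth, X_6=6
t=6: X=6, d=6 → hold, X_7=6

no


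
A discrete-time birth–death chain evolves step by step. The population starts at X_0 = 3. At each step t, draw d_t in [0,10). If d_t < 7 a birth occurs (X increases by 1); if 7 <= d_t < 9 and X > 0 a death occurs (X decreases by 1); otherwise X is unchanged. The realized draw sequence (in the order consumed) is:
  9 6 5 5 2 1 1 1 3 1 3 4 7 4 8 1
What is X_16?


14

t=0: X=3, d=9 → hold, X_1=3
t=1: X=3, d=6 → birth, X_2=4
t=2: X=4, d=5 → birth, X_3=5
t=3: X=5, d=5 → birth, X_4=6
t=4: X=6, d=2 → birth, X_5=7
t=5: X=7, d=1 → birth, X_6=8
t=6: X=8, d=1 → birth, X_7=9
t=7: X=9, d=1 → birth, X_8=10
t=8: X=10, d=3 → birth, X_9=11
t=9: X=11, d=1 → birth, X_10=12
t=10: X=12, d=3 → birth, X_11=13
t=11: X=13, d=4 → birth, X_12=14
t=12: X=14, d=7 → death, X_13=13
t=13: X=13, d=4 → birth, X_14=14
t=14: X=14, d=8 → death, X_15=13
t=15: X=13, d=1 → birth, X_16=14


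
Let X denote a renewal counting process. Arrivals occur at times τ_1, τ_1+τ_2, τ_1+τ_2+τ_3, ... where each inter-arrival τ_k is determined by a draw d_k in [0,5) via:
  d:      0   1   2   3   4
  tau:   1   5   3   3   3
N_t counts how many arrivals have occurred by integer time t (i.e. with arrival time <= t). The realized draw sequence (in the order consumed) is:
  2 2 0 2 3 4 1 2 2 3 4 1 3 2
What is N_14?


draw d_1=2: τ_1=3, arrival time A_1=3
draw d_2=2: τ_2=3, arrival time A_2=6
draw d_3=0: τ_3=1, arrival time A_3=7
draw d_4=2: τ_4=3, arrival time A_4=10
draw d_5=3: τ_5=3, arrival time A_5=13
draw d_6=4: τ_6=3, arrival time A_6=16
draw d_7=1: τ_7=5, arrival time A_7=21
draw d_8=2: τ_8=3, arrival time A_8=24
draw d_9=2: τ_9=3, arrival time A_9=27
draw d_10=3: τ_10=3, arrival time A_10=30
draw d_11=4: τ_11=3, arrival time A_11=33
draw d_12=1: τ_12=5, arrival time A_12=38
draw d_13=3: τ_13=3, arrival time A_13=41
draw d_14=2: τ_14=3, arrival time A_14=44
N_t over t=0..14: 0:0 1:0 2:0 3:1 4:1 5:1 6:2 7:3 8:3 9:3 10:4 11:4 12:4 13:5 14:5

5


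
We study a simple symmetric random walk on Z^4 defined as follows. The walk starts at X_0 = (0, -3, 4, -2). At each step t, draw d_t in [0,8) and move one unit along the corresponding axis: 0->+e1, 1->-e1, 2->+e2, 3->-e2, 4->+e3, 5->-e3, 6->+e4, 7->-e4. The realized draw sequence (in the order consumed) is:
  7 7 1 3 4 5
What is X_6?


t=0: X=(0, -3, 4, -2), d=7 → -e4, X_1=(0, -3, 4, -3)
t=1: X=(0, -3, 4, -3), d=7 → -e4, X_2=(0, -3, 4, -4)
t=2: X=(0, -3, 4, -4), d=1 → -e1, X_3=(-1, -3, 4, -4)
t=3: X=(-1, -3, 4, -4), d=3 → -e2, X_4=(-1, -4, 4, -4)
t=4: X=(-1, -4, 4, -4), d=4 → +e3, X_5=(-1, -4, 5, -4)
t=5: X=(-1, -4, 5, -4), d=5 → -e3, X_6=(-1, -4, 4, -4)

(-1, -4, 4, -4)


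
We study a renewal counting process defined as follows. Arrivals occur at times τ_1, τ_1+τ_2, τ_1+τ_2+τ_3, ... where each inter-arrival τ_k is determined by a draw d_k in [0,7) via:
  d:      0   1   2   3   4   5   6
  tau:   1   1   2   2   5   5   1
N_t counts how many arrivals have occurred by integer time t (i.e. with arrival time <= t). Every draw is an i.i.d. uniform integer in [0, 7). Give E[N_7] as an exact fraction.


2350743/823543

Inter-arrival values over d=0..6: [1, 1, 2, 2, 5, 5, 1]
Each d has probability 1/7, so the pmf of τ is: f(1) = 3/7, f(2) = 2/7, f(5) = 2/7
Renewal equation for m(n) = E[N_n]: condition on τ_1 = k (if k <= n, one arrival plus a fresh copy on the remaining n−k steps): m(n) = F(n) + Σ_{k<=n} f(k)·m(n−k), where F(n) = P(τ <= n) and m(0) = 0
m(1) = F(1) = 3/7
m(2) = F(2) + f(1)·m(1) = 5/7 + 3/7·3/7 = 44/49
m(3) = F(3) + f(1)·m(2) + f(2)·m(1) = 5/7 + 3/7·44/49 + 2/7·3/7 = 419/343
m(4) = F(4) + f(1)·m(3) + f(2)·m(2) = 5/7 + 3/7·419/343 + 2/7·44/49 = 3588/2401
m(5) = F(5) + f(1)·m(4) + f(2)·m(3) = 1 + 3/7·3588/2401 + 2/7·419/343 = 33437/16807
m(6) = F(6) + f(1)·m(5) + f(2)·m(4) + f(5)·m(1) = 1 + 3/7·33437/16807 + 2/7·3588/2401 + 2/7·3/7 = 282598/117649
m(7) = F(7) + f(1)·m(6) + f(2)·m(5) + f(5)·m(2) = 1 + 3/7·282598/117649 + 2/7·33437/16807 + 2/7·44/49 = 2350743/823543
E[N_7] = m(7) = 2350743/823543


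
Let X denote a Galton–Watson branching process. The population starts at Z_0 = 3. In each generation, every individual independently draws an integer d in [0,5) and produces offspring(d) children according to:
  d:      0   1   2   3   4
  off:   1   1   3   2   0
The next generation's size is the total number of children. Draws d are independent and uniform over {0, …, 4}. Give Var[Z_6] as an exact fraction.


66873977352/244140625

Outcome values over d=0..4: [1, 1, 3, 2, 0]
Σy = 7, Σy² = 15, M = 5
μ = 7/5 = 7/5,  σ² = 15/5 − (7/5)² = 26/25
V_0 = 0, E_0 = 3
V_1 = 26/25·E_0 + (7/5)²·V_0 = 78/25;  E_1 = 21/5
V_2 = 26/25·E_1 + (7/5)²·V_1 = 6552/625;  E_2 = 147/25
V_3 = 26/25·E_2 + (7/5)²·V_2 = 416598/15625;  E_3 = 1029/125
V_4 = 26/25·E_3 + (7/5)²·V_3 = 23757552/390625;  E_4 = 7203/625
V_5 = 26/25·E_4 + (7/5)²·V_4 = 1281168798/9765625;  E_5 = 50421/3125
V_6 = 26/25·E_5 + (7/5)²·V_5 = 66873977352/244140625;  E_6 = 352947/15625


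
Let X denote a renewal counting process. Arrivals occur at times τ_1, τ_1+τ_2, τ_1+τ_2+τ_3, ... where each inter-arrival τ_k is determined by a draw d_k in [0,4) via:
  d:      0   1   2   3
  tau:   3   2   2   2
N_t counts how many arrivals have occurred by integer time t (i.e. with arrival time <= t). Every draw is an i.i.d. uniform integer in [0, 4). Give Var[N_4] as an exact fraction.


Inter-arrival values over d=0..3: [3, 2, 2, 2]
Each d has probability 1/4, so the pmf of τ is: f(2) = 3/4, f(3) = 1/4
Let p_n(j) = P(N_n = j), with p_0 = [1]. Condition on τ_1: p_n(0) = P(τ > n), and for j >= 1, p_n(j) = Σ_{k<=n} f(k)·p_{n−k}(j−1)
p_1 = [1]  (j = 0)
p_2 = [1/4, 3/4]  (j = 0..1)
p_3 = [0, 1]  (j = 0..1)
p_4 = [0, 7/16, 9/16]  (j = 0..2)
E[N_4] = Σ j·p_4(j) = 25/16;  E[N_4²] = Σ j²·p_4(j) = 43/16
Var[N_4] = 43/16 − (25/16)² = 63/256

63/256


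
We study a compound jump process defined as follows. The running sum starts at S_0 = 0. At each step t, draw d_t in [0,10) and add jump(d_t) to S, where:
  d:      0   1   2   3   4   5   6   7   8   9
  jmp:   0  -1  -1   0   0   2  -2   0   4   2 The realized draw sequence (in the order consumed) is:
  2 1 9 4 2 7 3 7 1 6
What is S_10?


t=0: S=0, d=2, jump=-1, S_1=-1
t=1: S=-1, d=1, jump=-1, S_2=-2
t=2: S=-2, d=9, jump=2, S_3=0
t=3: S=0, d=4, jump=0, S_4=0
t=4: S=0, d=2, jump=-1, S_5=-1
t=5: S=-1, d=7, jump=0, S_6=-1
t=6: S=-1, d=3, jump=0, S_7=-1
t=7: S=-1, d=7, jump=0, S_8=-1
t=8: S=-1, d=1, jump=-1, S_9=-2
t=9: S=-2, d=6, jump=-2, S_10=-4

-4


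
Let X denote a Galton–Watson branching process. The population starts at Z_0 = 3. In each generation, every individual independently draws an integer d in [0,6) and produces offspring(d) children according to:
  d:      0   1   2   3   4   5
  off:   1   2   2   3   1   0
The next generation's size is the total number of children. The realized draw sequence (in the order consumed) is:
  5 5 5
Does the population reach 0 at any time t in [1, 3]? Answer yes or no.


gen 0: Z_0=3, draws=[5, 5, 5], offspring=[0, 0, 0], Z_1=0
gen 1: Z_1=0, draws=[], offspring=[], Z_2=0
gen 2: Z_2=0, draws=[], offspring=[], Z_3=0

yes


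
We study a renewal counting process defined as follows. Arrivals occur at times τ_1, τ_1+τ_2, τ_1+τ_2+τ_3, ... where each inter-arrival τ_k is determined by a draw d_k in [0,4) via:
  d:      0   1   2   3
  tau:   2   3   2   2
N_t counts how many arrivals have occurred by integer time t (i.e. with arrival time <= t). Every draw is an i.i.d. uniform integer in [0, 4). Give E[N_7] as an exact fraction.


91/32

Inter-arrival values over d=0..3: [2, 3, 2, 2]
Each d has probability 1/4, so the pmf of τ is: f(2) = 3/4, f(3) = 1/4
Renewal equation for m(n) = E[N_n]: condition on τ_1 = k (if k <= n, one arrival plus a fresh copy on the remaining n−k steps): m(n) = F(n) + Σ_{k<=n} f(k)·m(n−k), where F(n) = P(τ <= n) and m(0) = 0
m(1) = F(1) = 0
m(2) = F(2) = 3/4
m(3) = F(3) = 1
m(4) = F(4) + f(2)·m(2) = 1 + 3/4·3/4 = 25/16
m(5) = F(5) + f(2)·m(3) + f(3)·m(2) = 1 + 3/4·1 + 1/4·3/4 = 31/16
m(6) = F(6) + f(2)·m(4) + f(3)·m(3) = 1 + 3/4·25/16 + 1/4·1 = 155/64
m(7) = F(7) + f(2)·m(5) + f(3)·m(4) = 1 + 3/4·31/16 + 1/4·25/16 = 91/32
E[N_7] = m(7) = 91/32


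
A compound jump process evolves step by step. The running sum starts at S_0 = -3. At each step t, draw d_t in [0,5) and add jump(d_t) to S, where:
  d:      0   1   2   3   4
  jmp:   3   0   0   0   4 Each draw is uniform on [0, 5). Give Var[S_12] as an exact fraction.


Outcome values over d=0..4: [3, 0, 0, 0, 4]
Σy = 7, Σy² = 25, M = 5
μ = 7/5 = 7/5,  σ² = 25/5 − (7/5)² = 76/25
Independent increments: Var[S_12] = 12·σ² = 12·(76/25) = 912/25

912/25


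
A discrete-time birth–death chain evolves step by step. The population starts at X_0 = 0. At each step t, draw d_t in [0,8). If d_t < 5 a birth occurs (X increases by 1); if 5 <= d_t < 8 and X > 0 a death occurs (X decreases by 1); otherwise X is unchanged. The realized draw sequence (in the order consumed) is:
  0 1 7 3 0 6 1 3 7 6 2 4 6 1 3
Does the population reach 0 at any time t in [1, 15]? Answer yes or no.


no

t=0: X=0, d=0 → birth, X_1=1
t=1: X=1, d=1 → birth, X_2=2
t=2: X=2, d=7 → death, X_3=1
t=3: X=1, d=3 → birth, X_4=2
t=4: X=2, d=0 → birth, X_5=3
t=5: X=3, d=6 → death, X_6=2
t=6: X=2, d=1 → birth, X_7=3
t=7: X=3, d=3 → birth, X_8=4
t=8: X=4, d=7 → death, X_9=3
t=9: X=3, d=6 → death, X_10=2
t=10: X=2, d=2 → birth, X_11=3
t=11: X=3, d=4 → birth, X_12=4
t=12: X=4, d=6 → death, X_13=3
t=13: X=3, d=1 → birth, X_14=4
t=14: X=4, d=3 → birth, X_15=5


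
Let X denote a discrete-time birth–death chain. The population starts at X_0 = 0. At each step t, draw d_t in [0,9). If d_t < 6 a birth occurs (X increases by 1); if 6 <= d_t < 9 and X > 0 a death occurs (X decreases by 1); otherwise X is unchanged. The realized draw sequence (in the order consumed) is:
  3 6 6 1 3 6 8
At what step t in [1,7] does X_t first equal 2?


5

t=0: X=0, d=3 → birth, X_1=1
t=1: X=1, d=6 → death, X_2=0
t=2: X=0, d=6 → hold, X_3=0
t=3: X=0, d=1 → birth, X_4=1
t=4: X=1, d=3 → birth, X_5=2
t=5: X=2, d=6 → death, X_6=1
t=6: X=1, d=8 → death, X_7=0


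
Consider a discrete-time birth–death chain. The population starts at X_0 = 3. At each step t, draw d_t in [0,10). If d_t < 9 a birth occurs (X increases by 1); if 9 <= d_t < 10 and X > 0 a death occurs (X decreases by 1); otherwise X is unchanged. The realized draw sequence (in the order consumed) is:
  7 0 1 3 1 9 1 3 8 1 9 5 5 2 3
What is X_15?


t=0: X=3, d=7 → birth, X_1=4
t=1: X=4, d=0 → birth, X_2=5
t=2: X=5, d=1 → birth, X_3=6
t=3: X=6, d=3 → birth, X_4=7
t=4: X=7, d=1 → birth, X_5=8
t=5: X=8, d=9 → death, X_6=7
t=6: X=7, d=1 → birth, X_7=8
t=7: X=8, d=3 → birth, X_8=9
t=8: X=9, d=8 → birth, X_9=10
t=9: X=10, d=1 → birth, X_10=11
t=10: X=11, d=9 → death, X_11=10
t=11: X=10, d=5 → birth, X_12=11
t=12: X=11, d=5 → birth, X_13=12
t=13: X=12, d=2 → birth, X_14=13
t=14: X=13, d=3 → birth, X_15=14

14


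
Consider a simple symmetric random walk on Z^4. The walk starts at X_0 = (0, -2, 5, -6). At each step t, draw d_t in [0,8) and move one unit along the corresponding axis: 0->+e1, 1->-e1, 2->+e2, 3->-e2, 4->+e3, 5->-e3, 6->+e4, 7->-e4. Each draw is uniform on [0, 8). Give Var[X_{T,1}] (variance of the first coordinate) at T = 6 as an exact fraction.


Outcome values over d=0..7: [1, -1, 0, 0, 0, 0, 0, 0]
Σy = 0, Σy² = 2, M = 8
μ = 0/8 = 0,  σ² = 2/8 − (0)² = 1/4
Independent increments: Var[X_6] = 6·σ² = 6·(1/4) = 3/2

3/2


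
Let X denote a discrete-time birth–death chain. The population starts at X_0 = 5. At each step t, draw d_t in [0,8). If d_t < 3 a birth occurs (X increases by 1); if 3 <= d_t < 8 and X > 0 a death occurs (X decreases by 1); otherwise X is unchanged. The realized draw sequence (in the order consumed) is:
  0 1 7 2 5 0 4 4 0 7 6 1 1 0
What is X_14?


t=0: X=5, d=0 → birth, X_1=6
t=1: X=6, d=1 → birth, X_2=7
t=2: X=7, d=7 → death, X_3=6
t=3: X=6, d=2 → birth, X_4=7
t=4: X=7, d=5 → death, X_5=6
t=5: X=6, d=0 → birth, X_6=7
t=6: X=7, d=4 → death, X_7=6
t=7: X=6, d=4 → death, X_8=5
t=8: X=5, d=0 → birth, X_9=6
t=9: X=6, d=7 → death, X_10=5
t=10: X=5, d=6 → death, X_11=4
t=11: X=4, d=1 → birth, X_12=5
t=12: X=5, d=1 → birth, X_13=6
t=13: X=6, d=0 → birth, X_14=7

7


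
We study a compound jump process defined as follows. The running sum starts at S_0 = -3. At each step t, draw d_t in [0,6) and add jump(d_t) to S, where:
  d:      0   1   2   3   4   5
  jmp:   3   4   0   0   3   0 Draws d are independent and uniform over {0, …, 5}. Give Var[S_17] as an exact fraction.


Outcome values over d=0..5: [3, 4, 0, 0, 3, 0]
Σy = 10, Σy² = 34, M = 6
μ = 10/6 = 5/3,  σ² = 34/6 − (5/3)² = 26/9
Independent increments: Var[S_17] = 17·σ² = 17·(26/9) = 442/9

442/9


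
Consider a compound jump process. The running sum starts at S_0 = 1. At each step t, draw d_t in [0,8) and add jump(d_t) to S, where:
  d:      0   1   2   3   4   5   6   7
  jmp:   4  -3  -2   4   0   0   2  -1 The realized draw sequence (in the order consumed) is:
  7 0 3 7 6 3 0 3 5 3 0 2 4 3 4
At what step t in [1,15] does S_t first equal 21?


8

t=0: S=1, d=7, jump=-1, S_1=0
t=1: S=0, d=0, jump=4, S_2=4
t=2: S=4, d=3, jump=4, S_3=8
t=3: S=8, d=7, jump=-1, S_4=7
t=4: S=7, d=6, jump=2, S_5=9
t=5: S=9, d=3, jump=4, S_6=13
t=6: S=13, d=0, jump=4, S_7=17
t=7: S=17, d=3, jump=4, S_8=21
t=8: S=21, d=5, jump=0, S_9=21
t=9: S=21, d=3, jump=4, S_10=25
t=10: S=25, d=0, jump=4, S_11=29
t=11: S=29, d=2, jump=-2, S_12=27
t=12: S=27, d=4, jump=0, S_13=27
t=13: S=27, d=3, jump=4, S_14=31
t=14: S=31, d=4, jump=0, S_15=31


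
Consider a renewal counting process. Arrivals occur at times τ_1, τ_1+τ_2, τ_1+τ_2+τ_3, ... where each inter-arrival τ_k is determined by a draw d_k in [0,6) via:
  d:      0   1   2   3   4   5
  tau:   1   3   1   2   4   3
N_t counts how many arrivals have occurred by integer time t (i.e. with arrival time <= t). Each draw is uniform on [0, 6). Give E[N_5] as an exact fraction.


478/243

Inter-arrival values over d=0..5: [1, 3, 1, 2, 4, 3]
Each d has probability 1/6, so the pmf of τ is: f(1) = 1/3, f(2) = 1/6, f(3) = 1/3, f(4) = 1/6
Renewal equation for m(n) = E[N_n]: condition on τ_1 = k (if k <= n, one arrival plus a fresh copy on the remaining n−k steps): m(n) = F(n) + Σ_{k<=n} f(k)·m(n−k), where F(n) = P(τ <= n) and m(0) = 0
m(1) = F(1) = 1/3
m(2) = F(2) + f(1)·m(1) = 1/2 + 1/3·1/3 = 11/18
m(3) = F(3) + f(1)·m(2) + f(2)·m(1) = 5/6 + 1/3·11/18 + 1/6·1/3 = 59/54
m(4) = F(4) + f(1)·m(3) + f(2)·m(2) + f(3)·m(1) = 1 + 1/3·59/54 + 1/6·11/18 + 1/3·1/3 = 511/324
m(5) = F(5) + f(1)·m(4) + f(2)·m(3) + f(3)·m(2) + f(4)·m(1) = 1 + 1/3·511/324 + 1/6·59/54 + 1/3·11/18 + 1/6·1/3 = 478/243
E[N_5] = m(5) = 478/243


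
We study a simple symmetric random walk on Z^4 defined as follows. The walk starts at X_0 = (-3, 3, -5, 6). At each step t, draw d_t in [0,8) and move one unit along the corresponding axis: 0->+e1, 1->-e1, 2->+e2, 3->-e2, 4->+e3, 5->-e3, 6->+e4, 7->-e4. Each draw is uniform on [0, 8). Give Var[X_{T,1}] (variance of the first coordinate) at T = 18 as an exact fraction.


Outcome values over d=0..7: [1, -1, 0, 0, 0, 0, 0, 0]
Σy = 0, Σy² = 2, M = 8
μ = 0/8 = 0,  σ² = 2/8 − (0)² = 1/4
Independent increments: Var[X_18] = 18·σ² = 18·(1/4) = 9/2

9/2


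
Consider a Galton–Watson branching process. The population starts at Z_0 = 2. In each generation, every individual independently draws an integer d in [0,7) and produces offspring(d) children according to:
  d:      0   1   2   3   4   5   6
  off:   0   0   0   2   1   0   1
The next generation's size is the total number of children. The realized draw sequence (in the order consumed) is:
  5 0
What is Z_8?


0

gen 0: Z_0=2, draws=[5, 0], offspring=[0, 0], Z_1=0
gen 1: Z_1=0, draws=[], offspring=[], Z_2=0
gen 2: Z_2=0, draws=[], offspring=[], Z_3=0
gen 3: Z_3=0, draws=[], offspring=[], Z_4=0
gen 4: Z_4=0, draws=[], offspring=[], Z_5=0
gen 5: Z_5=0, draws=[], offspring=[], Z_6=0
gen 6: Z_6=0, draws=[], offspring=[], Z_7=0
gen 7: Z_7=0, draws=[], offspring=[], Z_8=0


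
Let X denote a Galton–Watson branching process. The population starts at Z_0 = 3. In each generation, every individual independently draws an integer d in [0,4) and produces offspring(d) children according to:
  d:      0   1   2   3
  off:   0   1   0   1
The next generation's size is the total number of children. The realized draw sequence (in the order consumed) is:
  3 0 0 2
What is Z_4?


0

gen 0: Z_0=3, draws=[3, 0, 0], offspring=[1, 0, 0], Z_1=1
gen 1: Z_1=1, draws=[2], offspring=[0], Z_2=0
gen 2: Z_2=0, draws=[], offspring=[], Z_3=0
gen 3: Z_3=0, draws=[], offspring=[], Z_4=0


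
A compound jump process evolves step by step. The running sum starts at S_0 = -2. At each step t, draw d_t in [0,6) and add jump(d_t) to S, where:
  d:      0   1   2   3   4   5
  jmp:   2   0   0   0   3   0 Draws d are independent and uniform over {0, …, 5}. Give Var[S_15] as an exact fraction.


265/12

Outcome values over d=0..5: [2, 0, 0, 0, 3, 0]
Σy = 5, Σy² = 13, M = 6
μ = 5/6 = 5/6,  σ² = 13/6 − (5/6)² = 53/36
Independent increments: Var[S_15] = 15·σ² = 15·(53/36) = 265/12


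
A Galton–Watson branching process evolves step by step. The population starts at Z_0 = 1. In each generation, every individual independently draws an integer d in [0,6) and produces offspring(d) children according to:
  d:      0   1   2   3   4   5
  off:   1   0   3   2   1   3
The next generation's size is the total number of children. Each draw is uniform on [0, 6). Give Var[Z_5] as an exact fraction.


9906875/59049

Outcome values over d=0..5: [1, 0, 3, 2, 1, 3]
Σy = 10, Σy² = 24, M = 6
μ = 10/6 = 5/3,  σ² = 24/6 − (5/3)² = 11/9
V_0 = 0, E_0 = 1
V_1 = 11/9·E_0 + (5/3)²·V_0 = 11/9;  E_1 = 5/3
V_2 = 11/9·E_1 + (5/3)²·V_1 = 440/81;  E_2 = 25/9
V_3 = 11/9·E_2 + (5/3)²·V_2 = 13475/729;  E_3 = 125/27
V_4 = 11/9·E_3 + (5/3)²·V_3 = 374000/6561;  E_4 = 625/81
V_5 = 11/9·E_4 + (5/3)²·V_4 = 9906875/59049;  E_5 = 3125/243


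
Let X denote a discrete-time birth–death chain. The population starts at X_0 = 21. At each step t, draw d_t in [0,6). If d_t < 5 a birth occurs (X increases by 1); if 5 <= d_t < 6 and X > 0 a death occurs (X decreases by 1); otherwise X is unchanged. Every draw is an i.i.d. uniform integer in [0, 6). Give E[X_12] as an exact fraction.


X can drop by at most 1 per step and X_0 = 21 > T = 12, so X_t >= 21 − t >= 9 > 0 for every t <= 12: the floor at 0 (the 'and X > 0' condition) never binds. Hence X_12 = X_0 + Σ_{t<12} Y_t with i.i.d. increments Y_t = y(d_t) ∈ {+1, −1, 0}.
Outcome values over d=0..5: [1, 1, 1, 1, 1, -1]
Σy = 4, Σy² = 6, M = 6
μ = 4/6 = 2/3,  σ² = 6/6 − (2/3)² = 5/9
E[X_12] = 21 + 12·(2/3) = 29

29


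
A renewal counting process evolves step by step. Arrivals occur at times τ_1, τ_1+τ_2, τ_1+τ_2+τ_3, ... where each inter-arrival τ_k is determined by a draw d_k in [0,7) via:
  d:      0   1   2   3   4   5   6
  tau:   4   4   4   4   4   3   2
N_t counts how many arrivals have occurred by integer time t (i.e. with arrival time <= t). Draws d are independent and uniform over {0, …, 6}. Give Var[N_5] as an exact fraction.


138/2401

Inter-arrival values over d=0..6: [4, 4, 4, 4, 4, 3, 2]
Each d has probability 1/7, so the pmf of τ is: f(2) = 1/7, f(3) = 1/7, f(4) = 5/7
Let p_n(j) = P(N_n = j), with p_0 = [1]. Condition on τ_1: p_n(0) = P(τ > n), and for j >= 1, p_n(j) = Σ_{k<=n} f(k)·p_{n−k}(j−1)
p_1 = [1]  (j = 0)
p_2 = [6/7, 1/7]  (j = 0..1)
p_3 = [5/7, 2/7]  (j = 0..1)
p_4 = [0, 48/49, 1/49]  (j = 0..2)
p_5 = [0, 46/49, 3/49]  (j = 0..2)
E[N_5] = Σ j·p_5(j) = 52/49;  E[N_5²] = Σ j²·p_5(j) = 58/49
Var[N_5] = 58/49 − (52/49)² = 138/2401


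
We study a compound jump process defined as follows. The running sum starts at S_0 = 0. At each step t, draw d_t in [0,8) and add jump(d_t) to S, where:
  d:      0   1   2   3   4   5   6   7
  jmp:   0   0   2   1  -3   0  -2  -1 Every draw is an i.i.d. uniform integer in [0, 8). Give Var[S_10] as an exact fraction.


715/32

Outcome values over d=0..7: [0, 0, 2, 1, -3, 0, -2, -1]
Σy = -3, Σy² = 19, M = 8
μ = -3/8 = -3/8,  σ² = 19/8 − (-3/8)² = 143/64
Independent increments: Var[S_10] = 10·σ² = 10·(143/64) = 715/32


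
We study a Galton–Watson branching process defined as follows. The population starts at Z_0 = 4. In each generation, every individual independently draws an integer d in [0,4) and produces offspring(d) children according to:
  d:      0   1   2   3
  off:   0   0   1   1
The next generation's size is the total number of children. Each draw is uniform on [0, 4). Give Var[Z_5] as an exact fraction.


31/256

Outcome values over d=0..3: [0, 0, 1, 1]
Σy = 2, Σy² = 2, M = 4
μ = 2/4 = 1/2,  σ² = 2/4 − (1/2)² = 1/4
V_0 = 0, E_0 = 4
V_1 = 1/4·E_0 + (1/2)²·V_0 = 1;  E_1 = 2
V_2 = 1/4·E_1 + (1/2)²·V_1 = 3/4;  E_2 = 1
V_3 = 1/4·E_2 + (1/2)²·V_2 = 7/16;  E_3 = 1/2
V_4 = 1/4·E_3 + (1/2)²·V_3 = 15/64;  E_4 = 1/4
V_5 = 1/4·E_4 + (1/2)²·V_4 = 31/256;  E_5 = 1/8


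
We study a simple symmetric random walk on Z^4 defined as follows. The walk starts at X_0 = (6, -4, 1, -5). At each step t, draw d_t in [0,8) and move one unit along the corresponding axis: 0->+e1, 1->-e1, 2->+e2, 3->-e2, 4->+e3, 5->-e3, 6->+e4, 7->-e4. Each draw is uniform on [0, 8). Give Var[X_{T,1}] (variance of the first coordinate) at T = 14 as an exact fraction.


Outcome values over d=0..7: [1, -1, 0, 0, 0, 0, 0, 0]
Σy = 0, Σy² = 2, M = 8
μ = 0/8 = 0,  σ² = 2/8 − (0)² = 1/4
Independent increments: Var[X_14] = 14·σ² = 14·(1/4) = 7/2

7/2


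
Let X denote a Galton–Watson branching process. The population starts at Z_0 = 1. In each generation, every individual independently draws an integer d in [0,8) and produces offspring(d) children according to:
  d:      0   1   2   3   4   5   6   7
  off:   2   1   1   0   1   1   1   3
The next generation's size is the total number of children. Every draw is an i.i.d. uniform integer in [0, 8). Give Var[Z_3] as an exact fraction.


16775/4096

Outcome values over d=0..7: [2, 1, 1, 0, 1, 1, 1, 3]
Σy = 10, Σy² = 18, M = 8
μ = 10/8 = 5/4,  σ² = 18/8 − (5/4)² = 11/16
V_0 = 0, E_0 = 1
V_1 = 11/16·E_0 + (5/4)²·V_0 = 11/16;  E_1 = 5/4
V_2 = 11/16·E_1 + (5/4)²·V_1 = 495/256;  E_2 = 25/16
V_3 = 11/16·E_2 + (5/4)²·V_2 = 16775/4096;  E_3 = 125/64


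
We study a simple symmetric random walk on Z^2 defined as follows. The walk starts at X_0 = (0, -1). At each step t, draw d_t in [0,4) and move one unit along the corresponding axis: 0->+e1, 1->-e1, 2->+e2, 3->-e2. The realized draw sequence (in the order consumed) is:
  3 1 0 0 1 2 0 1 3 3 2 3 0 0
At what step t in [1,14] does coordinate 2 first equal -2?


1

t=0: X=(0, -1), d=3 → -e2, X_1=(0, -2)
t=1: X=(0, -2), d=1 → -e1, X_2=(-1, -2)
t=2: X=(-1, -2), d=0 → +e1, X_3=(0, -2)
t=3: X=(0, -2), d=0 → +e1, X_4=(1, -2)
t=4: X=(1, -2), d=1 → -e1, X_5=(0, -2)
t=5: X=(0, -2), d=2 → +e2, X_6=(0, -1)
t=6: X=(0, -1), d=0 → +e1, X_7=(1, -1)
t=7: X=(1, -1), d=1 → -e1, X_8=(0, -1)
t=8: X=(0, -1), d=3 → -e2, X_9=(0, -2)
t=9: X=(0, -2), d=3 → -e2, X_10=(0, -3)
t=10: X=(0, -3), d=2 → +e2, X_11=(0, -2)
t=11: X=(0, -2), d=3 → -e2, X_12=(0, -3)
t=12: X=(0, -3), d=0 → +e1, X_13=(1, -3)
t=13: X=(1, -3), d=0 → +e1, X_14=(2, -3)


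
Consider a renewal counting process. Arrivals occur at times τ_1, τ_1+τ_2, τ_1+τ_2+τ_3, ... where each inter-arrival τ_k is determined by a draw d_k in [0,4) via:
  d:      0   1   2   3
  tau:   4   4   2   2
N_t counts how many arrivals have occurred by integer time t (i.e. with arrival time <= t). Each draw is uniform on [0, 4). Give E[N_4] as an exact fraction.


Inter-arrival values over d=0..3: [4, 4, 2, 2]
Each d has probability 1/4, so the pmf of τ is: f(2) = 1/2, f(4) = 1/2
Renewal equation for m(n) = E[N_n]: condition on τ_1 = k (if k <= n, one arrival plus a fresh copy on the remaining n−k steps): m(n) = F(n) + Σ_{k<=n} f(k)·m(n−k), where F(n) = P(τ <= n) and m(0) = 0
m(1) = F(1) = 0
m(2) = F(2) = 1/2
m(3) = F(3) = 1/2
m(4) = F(4) + f(2)·m(2) = 1 + 1/2·1/2 = 5/4
E[N_4] = m(4) = 5/4

5/4


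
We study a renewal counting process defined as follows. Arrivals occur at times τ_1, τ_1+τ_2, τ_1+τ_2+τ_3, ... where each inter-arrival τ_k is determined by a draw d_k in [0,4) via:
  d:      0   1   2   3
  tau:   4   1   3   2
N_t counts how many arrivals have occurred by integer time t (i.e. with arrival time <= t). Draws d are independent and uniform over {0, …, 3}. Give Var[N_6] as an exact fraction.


Inter-arrival values over d=0..3: [4, 1, 3, 2]
Each d has probability 1/4, so the pmf of τ is: f(1) = 1/4, f(2) = 1/4, f(3) = 1/4, f(4) = 1/4
Let p_n(j) = P(N_n = j), with p_0 = [1]. Condition on τ_1: p_n(0) = P(τ > n), and for j >= 1, p_n(j) = Σ_{k<=n} f(k)·p_{n−k}(j−1)
p_1 = [3/4, 1/4]  (j = 0..1)
p_2 = [1/2, 7/16, 1/16]  (j = 0..2)
p_3 = [1/4, 9/16, 11/64, 1/64]  (j = 0..3)
p_4 = [0, 5/8, 5/16, 15/256, 1/256]  (j = 0..4)
p_5 = [0, 3/8, 15/32, 35/256, 19/1024, 1/1024]  (j = 0..5)
p_6 = [0, 3/16, 1/2, 65/256, 27/512, 23/4096, 1/4096]  (j = 0..6)
E[N_6] = Σ j·p_6(j) = 8969/4096;  E[N_6²] = Σ j²·p_6(j) = 22387/4096
Var[N_6] = 22387/4096 − (8969/4096)² = 11254191/16777216

11254191/16777216


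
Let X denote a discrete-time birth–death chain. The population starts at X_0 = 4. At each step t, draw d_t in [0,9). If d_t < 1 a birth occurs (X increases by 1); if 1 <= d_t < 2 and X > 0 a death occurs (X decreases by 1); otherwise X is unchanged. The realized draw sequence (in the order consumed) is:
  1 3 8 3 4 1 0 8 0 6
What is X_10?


t=0: X=4, d=1 → death, X_1=3
t=1: X=3, d=3 → hold, X_2=3
t=2: X=3, d=8 → hold, X_3=3
t=3: X=3, d=3 → hold, X_4=3
t=4: X=3, d=4 → hold, X_5=3
t=5: X=3, d=1 → death, X_6=2
t=6: X=2, d=0 → birth, X_7=3
t=7: X=3, d=8 → hold, X_8=3
t=8: X=3, d=0 → birth, X_9=4
t=9: X=4, d=6 → hold, X_10=4

4


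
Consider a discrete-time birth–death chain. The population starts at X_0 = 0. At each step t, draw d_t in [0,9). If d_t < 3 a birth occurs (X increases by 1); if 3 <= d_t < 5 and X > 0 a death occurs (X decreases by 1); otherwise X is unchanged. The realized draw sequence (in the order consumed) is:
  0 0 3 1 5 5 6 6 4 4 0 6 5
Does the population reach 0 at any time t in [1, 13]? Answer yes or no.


yes

t=0: X=0, d=0 → birth, X_1=1
t=1: X=1, d=0 → birth, X_2=2
t=2: X=2, d=3 → death, X_3=1
t=3: X=1, d=1 → birth, X_4=2
t=4: X=2, d=5 → hold, X_5=2
t=5: X=2, d=5 → hold, X_6=2
t=6: X=2, d=6 → hold, X_7=2
t=7: X=2, d=6 → hold, X_8=2
t=8: X=2, d=4 → death, X_9=1
t=9: X=1, d=4 → death, X_10=0
t=10: X=0, d=0 → birth, X_11=1
t=11: X=1, d=6 → hold, X_12=1
t=12: X=1, d=5 → hold, X_13=1


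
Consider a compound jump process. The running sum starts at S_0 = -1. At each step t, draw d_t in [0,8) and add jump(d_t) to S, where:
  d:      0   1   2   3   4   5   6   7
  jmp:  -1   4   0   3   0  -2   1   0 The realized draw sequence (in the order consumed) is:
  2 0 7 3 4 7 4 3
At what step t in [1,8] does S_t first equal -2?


t=0: S=-1, d=2, jump=0, S_1=-1
t=1: S=-1, d=0, jump=-1, S_2=-2
t=2: S=-2, d=7, jump=0, S_3=-2
t=3: S=-2, d=3, jump=3, S_4=1
t=4: S=1, d=4, jump=0, S_5=1
t=5: S=1, d=7, jump=0, S_6=1
t=6: S=1, d=4, jump=0, S_7=1
t=7: S=1, d=3, jump=3, S_8=4

2


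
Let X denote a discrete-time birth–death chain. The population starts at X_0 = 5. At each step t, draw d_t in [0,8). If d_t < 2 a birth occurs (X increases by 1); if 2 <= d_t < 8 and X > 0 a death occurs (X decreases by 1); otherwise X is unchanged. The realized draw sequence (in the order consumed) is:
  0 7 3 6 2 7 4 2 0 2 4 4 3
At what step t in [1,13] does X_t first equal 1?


6

t=0: X=5, d=0 → birth, X_1=6
t=1: X=6, d=7 → death, X_2=5
t=2: X=5, d=3 → death, X_3=4
t=3: X=4, d=6 → death, X_4=3
t=4: X=3, d=2 → death, X_5=2
t=5: X=2, d=7 → death, X_6=1
t=6: X=1, d=4 → death, X_7=0
t=7: X=0, d=2 → hold, X_8=0
t=8: X=0, d=0 → birth, X_9=1
t=9: X=1, d=2 → death, X_10=0
t=10: X=0, d=4 → hold, X_11=0
t=11: X=0, d=4 → hold, X_12=0
t=12: X=0, d=3 → hold, X_13=0


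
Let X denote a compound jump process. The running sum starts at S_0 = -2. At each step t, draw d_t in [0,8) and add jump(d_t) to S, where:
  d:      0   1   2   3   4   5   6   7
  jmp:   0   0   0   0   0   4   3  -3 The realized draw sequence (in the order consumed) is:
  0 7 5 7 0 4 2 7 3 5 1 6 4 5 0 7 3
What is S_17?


1

t=0: S=-2, d=0, jump=0, S_1=-2
t=1: S=-2, d=7, jump=-3, S_2=-5
t=2: S=-5, d=5, jump=4, S_3=-1
t=3: S=-1, d=7, jump=-3, S_4=-4
t=4: S=-4, d=0, jump=0, S_5=-4
t=5: S=-4, d=4, jump=0, S_6=-4
t=6: S=-4, d=2, jump=0, S_7=-4
t=7: S=-4, d=7, jump=-3, S_8=-7
t=8: S=-7, d=3, jump=0, S_9=-7
t=9: S=-7, d=5, jump=4, S_10=-3
t=10: S=-3, d=1, jump=0, S_11=-3
t=11: S=-3, d=6, jump=3, S_12=0
t=12: S=0, d=4, jump=0, S_13=0
t=13: S=0, d=5, jump=4, S_14=4
t=14: S=4, d=0, jump=0, S_15=4
t=15: S=4, d=7, jump=-3, S_16=1
t=16: S=1, d=3, jump=0, S_17=1


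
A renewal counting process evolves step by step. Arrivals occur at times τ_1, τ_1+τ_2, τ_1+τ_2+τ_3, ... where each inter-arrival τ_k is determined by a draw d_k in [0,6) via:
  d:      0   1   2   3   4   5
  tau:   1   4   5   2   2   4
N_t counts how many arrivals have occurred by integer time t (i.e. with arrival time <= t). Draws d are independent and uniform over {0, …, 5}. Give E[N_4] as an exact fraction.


Inter-arrival values over d=0..5: [1, 4, 5, 2, 2, 4]
Each d has probability 1/6, so the pmf of τ is: f(1) = 1/6, f(2) = 1/3, f(4) = 1/3, f(5) = 1/6
Renewal equation for m(n) = E[N_n]: condition on τ_1 = k (if k <= n, one arrival plus a fresh copy on the remaining n−k steps): m(n) = F(n) + Σ_{k<=n} f(k)·m(n−k), where F(n) = P(τ <= n) and m(0) = 0
m(1) = F(1) = 1/6
m(2) = F(2) + f(1)·m(1) = 1/2 + 1/6·1/6 = 19/36
m(3) = F(3) + f(1)·m(2) + f(2)·m(1) = 1/2 + 1/6·19/36 + 1/3·1/6 = 139/216
m(4) = F(4) + f(1)·m(3) + f(2)·m(2) = 5/6 + 1/6·139/216 + 1/3·19/36 = 1447/1296
E[N_4] = m(4) = 1447/1296

1447/1296


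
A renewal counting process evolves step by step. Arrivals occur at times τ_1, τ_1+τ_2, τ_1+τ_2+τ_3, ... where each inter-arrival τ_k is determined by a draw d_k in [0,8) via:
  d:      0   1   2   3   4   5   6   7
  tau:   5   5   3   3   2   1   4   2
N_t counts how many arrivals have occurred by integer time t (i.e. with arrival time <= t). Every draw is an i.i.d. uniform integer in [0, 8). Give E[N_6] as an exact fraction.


Inter-arrival values over d=0..7: [5, 5, 3, 3, 2, 1, 4, 2]
Each d has probability 1/8, so the pmf of τ is: f(1) = 1/8, f(2) = 1/4, f(3) = 1/4, f(4) = 1/8, f(5) = 1/4
Renewal equation for m(n) = E[N_n]: condition on τ_1 = k (if k <= n, one arrival plus a fresh copy on the remaining n−k steps): m(n) = F(n) + Σ_{k<=n} f(k)·m(n−k), where F(n) = P(τ <= n) and m(0) = 0
m(1) = F(1) = 1/8
m(2) = F(2) + f(1)·m(1) = 3/8 + 1/8·1/8 = 25/64
m(3) = F(3) + f(1)·m(2) + f(2)·m(1) = 5/8 + 1/8·25/64 + 1/4·1/8 = 361/512
m(4) = F(4) + f(1)·m(3) + f(2)·m(2) + f(3)·m(1) = 3/4 + 1/8·361/512 + 1/4·25/64 + 1/4·1/8 = 3961/4096
m(5) = F(5) + f(1)·m(4) + f(2)·m(3) + f(3)·m(2) + f(4)·m(1) = 1 + 1/8·3961/4096 + 1/4·361/512 + 1/4·25/64 + 1/8·1/8 = 46217/32768
m(6) = F(6) + f(1)·m(5) + f(2)·m(4) + f(3)·m(3) + f(4)·m(2) + f(5)·m(1) = 1 + 1/8·46217/32768 + 1/4·3961/4096 + 1/4·361/512 + 1/8·25/64 + 1/4·1/8 = 438937/262144
E[N_6] = m(6) = 438937/262144

438937/262144


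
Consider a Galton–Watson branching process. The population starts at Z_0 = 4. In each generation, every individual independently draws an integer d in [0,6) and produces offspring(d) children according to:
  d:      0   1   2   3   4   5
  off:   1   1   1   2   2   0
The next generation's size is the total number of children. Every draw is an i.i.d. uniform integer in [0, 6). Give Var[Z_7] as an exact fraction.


1087231939031/19591041024

Outcome values over d=0..5: [1, 1, 1, 2, 2, 0]
Σy = 7, Σy² = 11, M = 6
μ = 7/6 = 7/6,  σ² = 11/6 − (7/6)² = 17/36
V_0 = 0, E_0 = 4
V_1 = 17/36·E_0 + (7/6)²·V_0 = 17/9;  E_1 = 14/3
V_2 = 17/36·E_1 + (7/6)²·V_1 = 1547/324;  E_2 = 49/9
V_3 = 17/36·E_2 + (7/6)²·V_2 = 105791/11664;  E_3 = 343/54
V_4 = 17/36·E_3 + (7/6)²·V_3 = 6443255/419904;  E_4 = 2401/324
V_5 = 17/36·E_4 + (7/6)²·V_4 = 368618327/15116544;  E_5 = 16807/1944
V_6 = 17/36·E_5 + (7/6)²·V_5 = 20284048967/544195584;  E_6 = 117649/11664
V_7 = 17/36·E_6 + (7/6)²·V_6 = 1087231939031/19591041024;  E_7 = 823543/69984


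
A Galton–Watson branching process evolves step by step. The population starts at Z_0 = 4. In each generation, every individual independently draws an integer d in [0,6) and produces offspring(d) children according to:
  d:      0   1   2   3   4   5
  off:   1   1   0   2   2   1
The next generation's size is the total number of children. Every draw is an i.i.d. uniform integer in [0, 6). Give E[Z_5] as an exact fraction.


Outcome values over d=0..5: [1, 1, 0, 2, 2, 1]
Σy = 7, Σy² = 11, M = 6
μ = 7/6 = 7/6,  σ² = 11/6 − (7/6)² = 17/36
E[Z_0] = 4
E[Z_1] = 7/6·E[Z_0] = 14/3
E[Z_2] = 7/6·E[Z_1] = 49/9
E[Z_3] = 7/6·E[Z_2] = 343/54
E[Z_4] = 7/6·E[Z_3] = 2401/324
E[Z_5] = 7/6·E[Z_4] = 16807/1944

16807/1944


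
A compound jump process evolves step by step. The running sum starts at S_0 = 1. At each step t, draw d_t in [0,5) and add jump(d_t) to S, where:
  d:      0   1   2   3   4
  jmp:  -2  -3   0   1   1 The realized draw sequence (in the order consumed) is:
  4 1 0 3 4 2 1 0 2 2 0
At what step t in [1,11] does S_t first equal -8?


t=0: S=1, d=4, jump=1, S_1=2
t=1: S=2, d=1, jump=-3, S_2=-1
t=2: S=-1, d=0, jump=-2, S_3=-3
t=3: S=-3, d=3, jump=1, S_4=-2
t=4: S=-2, d=4, jump=1, S_5=-1
t=5: S=-1, d=2, jump=0, S_6=-1
t=6: S=-1, d=1, jump=-3, S_7=-4
t=7: S=-4, d=0, jump=-2, S_8=-6
t=8: S=-6, d=2, jump=0, S_9=-6
t=9: S=-6, d=2, jump=0, S_10=-6
t=10: S=-6, d=0, jump=-2, S_11=-8

11


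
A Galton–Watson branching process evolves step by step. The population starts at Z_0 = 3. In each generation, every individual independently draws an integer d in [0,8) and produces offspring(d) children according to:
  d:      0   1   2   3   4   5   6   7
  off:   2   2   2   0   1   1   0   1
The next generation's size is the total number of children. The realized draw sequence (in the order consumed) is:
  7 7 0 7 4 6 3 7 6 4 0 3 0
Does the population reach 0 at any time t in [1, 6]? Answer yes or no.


gen 0: Z_0=3, draws=[7, 7, 0], offspring=[1, 1, 2], Z_1=4
gen 1: Z_1=4, draws=[7, 4, 6, 3], offspring=[1, 1, 0, 0], Z_2=2
gen 2: Z_2=2, draws=[7, 6], offspring=[1, 0], Z_3=1
gen 3: Z_3=1, draws=[4], offspring=[1], Z_4=1
gen 4: Z_4=1, draws=[0], offspring=[2], Z_5=2
gen 5: Z_5=2, draws=[3, 0], offspring=[0, 2], Z_6=2

no
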